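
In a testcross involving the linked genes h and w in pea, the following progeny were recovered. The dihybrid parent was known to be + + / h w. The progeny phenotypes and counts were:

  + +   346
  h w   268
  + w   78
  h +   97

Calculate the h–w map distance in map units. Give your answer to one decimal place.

22.2 map units

The recombinant classes are + w and h +: 78 + 97 = 175.
Recombination frequency = 175/789 = 0.2218 ≈ 22.2%, i.e. 22.2 map units.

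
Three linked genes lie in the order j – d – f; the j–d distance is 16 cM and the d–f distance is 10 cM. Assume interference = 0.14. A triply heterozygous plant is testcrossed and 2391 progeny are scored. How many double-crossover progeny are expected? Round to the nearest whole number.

Map distances give recombination frequencies of 0.160 and 0.100 for the two intervals.
With interference 0.14 (so coincidence = 0.86), expected double-crossover frequency = 0.160 × 0.100 × 0.86 = 0.01376.
Expected number = 0.01376 × 2391 = 32.90 ≈ 33.

33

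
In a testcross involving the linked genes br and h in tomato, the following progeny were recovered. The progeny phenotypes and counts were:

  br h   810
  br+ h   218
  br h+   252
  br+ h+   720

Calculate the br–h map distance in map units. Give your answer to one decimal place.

23.5 map units

The two most frequent classes, br+ h+ (720) and br h (810), are the parental types, so the F1 was br+ h+ / br h.
The recombinant classes are br+ h and br h+: 218 + 252 = 470.
Recombination frequency = 470/2000 = 0.2350 ≈ 23.5%, i.e. 23.5 map units.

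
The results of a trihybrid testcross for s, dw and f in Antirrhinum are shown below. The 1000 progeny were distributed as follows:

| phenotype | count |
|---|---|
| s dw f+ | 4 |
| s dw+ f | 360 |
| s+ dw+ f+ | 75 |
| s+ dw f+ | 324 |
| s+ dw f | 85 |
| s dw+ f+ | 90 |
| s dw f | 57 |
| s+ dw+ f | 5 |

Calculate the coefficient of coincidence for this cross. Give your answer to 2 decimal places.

0.35

The two most frequent reciprocal classes, s dw+ f and s+ dw f+, are the parental types, so the F1 was s dw+ f / s+ dw f+.
The two rarest classes, s+ dw+ f and s dw f+, are the double crossovers. Comparing them with the parentals, only the s allele has switched, so s is the middle locus and the order is f – s – dw.
f–s: (175 + 9)/1000 = 0.1840; s–dw: (132 + 9)/1000 = 0.1410.
Expected DCO frequency = 0.1840 × 0.1410 ≈ 0.02594; observed = 9/1000 ≈ 0.00900.
Coefficient of coincidence = 0.00900/0.02594 ≈ 0.35.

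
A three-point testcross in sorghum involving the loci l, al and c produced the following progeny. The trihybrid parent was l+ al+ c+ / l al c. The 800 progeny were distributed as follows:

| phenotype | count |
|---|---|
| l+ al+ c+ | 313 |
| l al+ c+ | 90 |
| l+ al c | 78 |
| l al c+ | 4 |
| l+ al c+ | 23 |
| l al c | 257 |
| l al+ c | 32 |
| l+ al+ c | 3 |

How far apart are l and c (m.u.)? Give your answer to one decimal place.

The two rarest classes, l+ al+ c and l al c+, are the double crossovers. Comparing them with the parentals, only the c allele has switched, so c is the middle locus and the order is al – c – l.
Crossovers in the c–l interval produce the single-crossover classes l al+ c+ and l+ al c (90 + 78 = 168) plus the double crossovers (7).
RF(c–l) = (168 + 7) / 800 = 175/800 = 0.2188 → 21.9 m.u.

21.9 m.u.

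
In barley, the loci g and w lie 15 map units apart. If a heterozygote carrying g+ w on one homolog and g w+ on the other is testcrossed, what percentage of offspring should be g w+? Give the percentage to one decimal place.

42.5%

A map distance of 15 map units corresponds to a recombination frequency of 0.150.
The F1 is g+ w / g w+, so g w+ is a parental gamete class with expected frequency (1 − r)/2 = 0.850/2 = 0.4250.
That is 0.4250 = 42.5% of the progeny.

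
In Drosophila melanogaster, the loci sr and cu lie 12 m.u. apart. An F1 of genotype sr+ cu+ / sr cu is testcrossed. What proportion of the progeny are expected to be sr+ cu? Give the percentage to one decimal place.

A map distance of 12 m.u. corresponds to a recombination frequency of 0.120.
The F1 is sr+ cu+ / sr cu, so sr+ cu is a recombinant gamete class with expected frequency r/2 = 0.120/2 = 0.0600.
That is 0.0600 = 6.0% of the progeny.

6.0%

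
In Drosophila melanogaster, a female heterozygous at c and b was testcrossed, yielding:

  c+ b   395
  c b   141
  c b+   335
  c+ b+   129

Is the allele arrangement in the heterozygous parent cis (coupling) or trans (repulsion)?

The two most frequent classes are c+ b (395) and c b+ (335); these are the parental (non-recombinant) types.
So the F1 carried c+ b on one chromosome and c b+ on the other — the recessive alleles are on opposite chromosomes (trans / repulsion).

trans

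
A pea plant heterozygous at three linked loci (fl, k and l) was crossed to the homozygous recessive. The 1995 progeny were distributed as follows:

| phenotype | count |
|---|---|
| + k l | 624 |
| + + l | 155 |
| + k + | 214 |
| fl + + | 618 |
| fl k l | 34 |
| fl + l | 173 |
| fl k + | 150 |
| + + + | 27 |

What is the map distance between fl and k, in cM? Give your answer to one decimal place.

The two most frequent reciprocal classes, + k l and fl + +, are the parental types, so the F1 was + k l / fl + +.
The two rarest classes, fl k l and + + +, are the double crossovers. Comparing them with the parentals, only the fl allele has switched, so fl is the middle locus and the order is l – fl – k.
Crossovers in the fl–k interval produce the single-crossover classes + + l and fl k + (155 + 150 = 305) plus the double crossovers (61).
RF(fl–k) = (305 + 61) / 1995 = 366/1995 = 0.1835 → 18.3 cM.

18.3 cM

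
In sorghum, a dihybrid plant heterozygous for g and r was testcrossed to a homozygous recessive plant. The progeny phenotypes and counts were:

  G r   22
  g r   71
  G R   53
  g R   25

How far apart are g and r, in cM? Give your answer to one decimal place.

The two most frequent classes, G R (53) and g r (71), are the parental types, so the F1 was G R / g r.
The recombinant classes are G r and g R: 22 + 25 = 47.
Recombination frequency = 47/171 = 0.2749 ≈ 27.5%, i.e. 27.5 cM.

27.5 cM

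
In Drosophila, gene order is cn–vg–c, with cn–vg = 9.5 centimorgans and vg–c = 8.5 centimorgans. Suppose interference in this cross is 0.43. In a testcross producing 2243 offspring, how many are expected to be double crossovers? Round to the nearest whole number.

10

Map distances give recombination frequencies of 0.095 and 0.085 for the two intervals.
With interference 0.43 (so coincidence = 0.57), expected double-crossover frequency = 0.095 × 0.085 × 0.57 = 0.00460.
Expected number = 0.00460 × 2243 = 10.32 ≈ 10.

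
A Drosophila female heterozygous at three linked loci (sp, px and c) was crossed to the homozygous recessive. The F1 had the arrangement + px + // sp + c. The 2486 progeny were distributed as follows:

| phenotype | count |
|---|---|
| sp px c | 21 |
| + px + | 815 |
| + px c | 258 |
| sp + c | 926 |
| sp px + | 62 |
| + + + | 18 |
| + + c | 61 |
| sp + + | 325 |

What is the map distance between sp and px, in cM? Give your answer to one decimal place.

The two rarest classes, + + + and sp px c, are the double crossovers. Comparing them with the parentals, only the px allele has switched, so px is the middle locus and the order is sp – px – c.
Crossovers in the sp–px interval produce the single-crossover classes sp px + and + + c (62 + 61 = 123) plus the double crossovers (39).
RF(sp–px) = (123 + 39) / 2486 = 162/2486 = 0.0652 → 6.5 cM.

6.5 cM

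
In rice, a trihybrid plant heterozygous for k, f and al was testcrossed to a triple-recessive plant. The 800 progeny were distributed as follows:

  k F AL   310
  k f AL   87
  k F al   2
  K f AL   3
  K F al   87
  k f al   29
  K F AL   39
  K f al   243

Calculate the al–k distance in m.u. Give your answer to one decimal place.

The two most frequent reciprocal classes, k F AL and K f al, are the parental types, so the F1 was k F AL / K f al.
The two rarest classes, k F al and K f AL, are the double crossovers. Comparing them with the parentals, only the al allele has switched, so al is the middle locus and the order is k – al – f.
Crossovers in the k–al interval produce the single-crossover classes K F AL and k f al (39 + 29 = 68) plus the double crossovers (5).
RF(k–al) = (68 + 5) / 800 = 73/800 = 0.0912 → 9.1 m.u.

9.1 m.u.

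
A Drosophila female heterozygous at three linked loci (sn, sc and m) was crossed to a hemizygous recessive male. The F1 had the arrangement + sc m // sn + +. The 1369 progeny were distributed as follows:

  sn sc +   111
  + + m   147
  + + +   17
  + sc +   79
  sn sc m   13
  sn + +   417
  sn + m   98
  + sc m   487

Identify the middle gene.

The two rarest classes, sn sc m and + + +, are the double crossovers. Comparing them with the parentals, only the sn allele has switched, so sn is the middle locus and the order is sc – sn – m.

sn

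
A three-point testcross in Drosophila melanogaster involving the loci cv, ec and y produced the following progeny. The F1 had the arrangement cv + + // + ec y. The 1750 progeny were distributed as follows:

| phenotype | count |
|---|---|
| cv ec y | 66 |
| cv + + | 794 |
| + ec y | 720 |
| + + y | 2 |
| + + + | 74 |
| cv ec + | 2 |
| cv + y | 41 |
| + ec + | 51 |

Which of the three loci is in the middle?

The two rarest classes, cv ec + and + + y, are the double crossovers. Comparing them with the parentals, only the ec allele has switched, so ec is the middle locus and the order is cv – ec – y.

ec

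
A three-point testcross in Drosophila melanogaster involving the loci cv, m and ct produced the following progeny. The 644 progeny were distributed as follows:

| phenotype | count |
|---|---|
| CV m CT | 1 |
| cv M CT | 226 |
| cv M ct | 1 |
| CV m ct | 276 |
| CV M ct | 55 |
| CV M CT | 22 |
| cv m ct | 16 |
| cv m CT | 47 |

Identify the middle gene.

The two most frequent reciprocal classes, CV m ct and cv M CT, are the parental types, so the F1 was CV m ct / cv M CT.
The two rarest classes, CV m CT and cv M ct, are the double crossovers. Comparing them with the parentals, only the ct allele has switched, so ct is the middle locus and the order is m – ct – cv.

ct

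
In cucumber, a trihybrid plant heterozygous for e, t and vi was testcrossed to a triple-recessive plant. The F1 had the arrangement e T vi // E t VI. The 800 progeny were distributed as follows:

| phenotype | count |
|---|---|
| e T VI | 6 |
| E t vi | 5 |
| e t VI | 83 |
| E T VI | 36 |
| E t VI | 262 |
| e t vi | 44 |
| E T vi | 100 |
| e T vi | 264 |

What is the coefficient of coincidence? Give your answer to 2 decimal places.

0.50

The two rarest classes, e T VI and E t vi, are the double crossovers. Comparing them with the parentals, only the vi allele has switched, so vi is the middle locus and the order is e – vi – t.
e–vi: (183 + 11)/800 = 0.2425; vi–t: (80 + 11)/800 = 0.1138.
Expected DCO frequency = 0.2425 × 0.1138 ≈ 0.02760; observed = 11/800 ≈ 0.01375.
Coefficient of coincidence = 0.01375/0.02760 ≈ 0.50.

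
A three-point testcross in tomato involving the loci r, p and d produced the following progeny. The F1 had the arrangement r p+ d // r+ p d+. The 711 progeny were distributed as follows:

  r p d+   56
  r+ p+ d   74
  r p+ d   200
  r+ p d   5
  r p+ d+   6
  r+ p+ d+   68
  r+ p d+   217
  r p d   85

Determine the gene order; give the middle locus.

The two rarest classes, r p+ d+ and r+ p d, are the double crossovers. Comparing them with the parentals, only the d allele has switched, so d is the middle locus and the order is r – d – p.

d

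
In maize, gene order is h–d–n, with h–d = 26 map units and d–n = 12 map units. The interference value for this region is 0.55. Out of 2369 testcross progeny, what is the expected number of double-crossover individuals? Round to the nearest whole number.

33

Map distances give recombination frequencies of 0.260 and 0.120 for the two intervals.
With interference 0.55 (so coincidence = 0.45), expected double-crossover frequency = 0.260 × 0.120 × 0.45 = 0.01404.
Expected number = 0.01404 × 2369 = 33.26 ≈ 33.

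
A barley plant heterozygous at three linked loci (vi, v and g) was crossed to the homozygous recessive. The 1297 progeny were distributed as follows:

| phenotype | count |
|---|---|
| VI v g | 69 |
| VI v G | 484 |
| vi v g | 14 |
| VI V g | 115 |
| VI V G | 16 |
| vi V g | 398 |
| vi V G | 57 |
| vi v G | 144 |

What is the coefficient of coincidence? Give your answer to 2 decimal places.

The two most frequent reciprocal classes, VI v G and vi V g, are the parental types, so the F1 was VI v G / vi V g.
The two rarest classes, VI V G and vi v g, are the double crossovers. Comparing them with the parentals, only the v allele has switched, so v is the middle locus and the order is g – v – vi.
g–v: (126 + 30)/1297 = 0.1203; v–vi: (259 + 30)/1297 = 0.2228.
Expected DCO frequency = 0.1203 × 0.2228 ≈ 0.02680; observed = 30/1297 ≈ 0.02313.
Coefficient of coincidence = 0.02313/0.02680 ≈ 0.86.

0.86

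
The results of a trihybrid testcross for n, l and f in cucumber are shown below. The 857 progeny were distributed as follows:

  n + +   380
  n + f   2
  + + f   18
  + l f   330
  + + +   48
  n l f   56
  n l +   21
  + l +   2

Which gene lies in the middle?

f

The two most frequent reciprocal classes, + l f and n + +, are the parental types, so the F1 was + l f / n + +.
The two rarest classes, + l + and n + f, are the double crossovers. Comparing them with the parentals, only the f allele has switched, so f is the middle locus and the order is l – f – n.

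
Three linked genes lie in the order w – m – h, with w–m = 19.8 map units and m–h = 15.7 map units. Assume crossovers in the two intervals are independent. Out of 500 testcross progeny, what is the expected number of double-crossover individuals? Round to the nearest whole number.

Map distances give recombination frequencies of 0.198 and 0.157 for the two intervals.
With no interference, expected double-crossover frequency = 0.198 × 0.157 = 0.03109.
Expected number = 0.03109 × 500 = 15.54 ≈ 16.

16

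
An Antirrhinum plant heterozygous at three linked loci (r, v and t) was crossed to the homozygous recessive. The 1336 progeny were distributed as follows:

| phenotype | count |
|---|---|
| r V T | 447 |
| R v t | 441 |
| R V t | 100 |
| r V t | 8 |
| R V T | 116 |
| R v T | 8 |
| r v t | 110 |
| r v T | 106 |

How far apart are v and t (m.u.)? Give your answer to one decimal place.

The two most frequent reciprocal classes, R v t and r V T, are the parental types, so the F1 was R v t / r V T.
The two rarest classes, R v T and r V t, are the double crossovers. Comparing them with the parentals, only the t allele has switched, so t is the middle locus and the order is r – t – v.
Crossovers in the t–v interval produce the single-crossover classes R V t and r v T (100 + 106 = 206) plus the double crossovers (16).
RF(t–v) = (206 + 16) / 1336 = 222/1336 = 0.1662 → 16.6 m.u.

16.6 m.u.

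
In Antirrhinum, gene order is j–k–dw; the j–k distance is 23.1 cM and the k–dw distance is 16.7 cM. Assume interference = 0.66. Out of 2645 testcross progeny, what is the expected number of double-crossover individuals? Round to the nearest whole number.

35

Map distances give recombination frequencies of 0.231 and 0.167 for the two intervals.
With interference 0.66 (so coincidence = 0.34), expected double-crossover frequency = 0.231 × 0.167 × 0.34 = 0.01312.
Expected number = 0.01312 × 2645 = 34.69 ≈ 35.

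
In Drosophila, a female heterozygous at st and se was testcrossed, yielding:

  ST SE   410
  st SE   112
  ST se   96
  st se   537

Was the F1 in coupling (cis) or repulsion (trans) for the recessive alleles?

The two most frequent classes are ST SE (410) and st se (537); these are the parental (non-recombinant) types.
So the F1 carried ST SE on one chromosome and st se on the other — the recessive alleles are on the same chromosome (cis / coupling).

cis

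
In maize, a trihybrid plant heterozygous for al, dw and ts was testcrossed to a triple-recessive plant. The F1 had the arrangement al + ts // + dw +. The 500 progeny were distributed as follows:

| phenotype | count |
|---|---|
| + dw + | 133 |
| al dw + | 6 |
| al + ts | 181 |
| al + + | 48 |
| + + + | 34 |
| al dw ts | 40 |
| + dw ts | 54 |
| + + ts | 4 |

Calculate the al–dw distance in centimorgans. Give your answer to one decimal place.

The two rarest classes, + + ts and al dw +, are the double crossovers. Comparing them with the parentals, only the al allele has switched, so al is the middle locus and the order is ts – al – dw.
Crossovers in the al–dw interval produce the single-crossover classes al dw ts and + + + (40 + 34 = 74) plus the double crossovers (10).
RF(al–dw) = (74 + 10) / 500 = 84/500 = 0.1680 → 16.8 centimorgans.

16.8 centimorgans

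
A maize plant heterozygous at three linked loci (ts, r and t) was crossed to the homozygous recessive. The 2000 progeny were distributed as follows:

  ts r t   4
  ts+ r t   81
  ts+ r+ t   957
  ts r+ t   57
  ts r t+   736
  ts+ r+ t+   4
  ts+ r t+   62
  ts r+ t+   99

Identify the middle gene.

t

The two most frequent reciprocal classes, ts+ r+ t and ts r t+, are the parental types, so the F1 was ts+ r+ t / ts r t+.
The two rarest classes, ts+ r+ t+ and ts r t, are the double crossovers. Comparing them with the parentals, only the t allele has switched, so t is the middle locus and the order is r – t – ts.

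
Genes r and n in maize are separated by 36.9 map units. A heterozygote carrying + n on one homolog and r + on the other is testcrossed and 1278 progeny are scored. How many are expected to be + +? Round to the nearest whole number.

A map distance of 36.9 map units corresponds to a recombination frequency of 0.369.
The F1 is + n / r +, so + + is a recombinant gamete class with expected frequency r/2 = 0.369/2 = 0.1845.
Expected number = 0.1845 × 1278 = 235.79 ≈ 236.

236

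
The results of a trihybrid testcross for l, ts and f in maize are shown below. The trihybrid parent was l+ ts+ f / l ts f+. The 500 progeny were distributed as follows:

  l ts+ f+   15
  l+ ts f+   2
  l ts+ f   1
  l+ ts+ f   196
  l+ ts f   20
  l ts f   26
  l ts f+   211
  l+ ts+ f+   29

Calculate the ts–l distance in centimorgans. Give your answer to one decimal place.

7.6 centimorgans

The two rarest classes, l ts+ f and l+ ts f+, are the double crossovers. Comparing them with the parentals, only the l allele has switched, so l is the middle locus and the order is ts – l – f.
Crossovers in the ts–l interval produce the single-crossover classes l+ ts f and l ts+ f+ (20 + 15 = 35) plus the double crossovers (3).
RF(ts–l) = (35 + 3) / 500 = 38/500 = 0.0760 → 7.6 centimorgans.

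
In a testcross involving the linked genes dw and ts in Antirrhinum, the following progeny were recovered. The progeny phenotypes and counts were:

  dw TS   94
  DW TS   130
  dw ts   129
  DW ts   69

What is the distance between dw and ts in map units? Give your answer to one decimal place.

The two most frequent classes, DW TS (130) and dw ts (129), are the parental types, so the F1 was DW TS / dw ts.
The recombinant classes are DW ts and dw TS: 69 + 94 = 163.
Recombination frequency = 163/422 = 0.3863 ≈ 38.6%, i.e. 38.6 map units.

38.6 map units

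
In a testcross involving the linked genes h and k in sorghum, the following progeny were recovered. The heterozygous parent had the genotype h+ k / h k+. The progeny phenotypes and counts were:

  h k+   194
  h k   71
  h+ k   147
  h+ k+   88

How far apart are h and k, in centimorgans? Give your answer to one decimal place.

The recombinant classes are h+ k+ and h k: 88 + 71 = 159.
Recombination frequency = 159/500 = 0.3180 ≈ 31.8%, i.e. 31.8 centimorgans.

31.8 centimorgans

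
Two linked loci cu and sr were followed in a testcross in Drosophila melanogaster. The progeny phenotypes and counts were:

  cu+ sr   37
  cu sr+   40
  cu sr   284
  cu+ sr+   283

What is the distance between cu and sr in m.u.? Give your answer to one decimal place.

12.0 m.u.

The two most frequent classes, cu+ sr+ (283) and cu sr (284), are the parental types, so the F1 was cu+ sr+ / cu sr.
The recombinant classes are cu+ sr and cu sr+: 37 + 40 = 77.
Recombination frequency = 77/644 = 0.1196 ≈ 12.0%, i.e. 12.0 m.u.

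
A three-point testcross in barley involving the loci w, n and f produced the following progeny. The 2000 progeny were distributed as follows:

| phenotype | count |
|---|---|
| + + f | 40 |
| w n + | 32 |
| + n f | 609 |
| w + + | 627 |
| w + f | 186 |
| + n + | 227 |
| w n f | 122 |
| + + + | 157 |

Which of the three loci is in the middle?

The two most frequent reciprocal classes, w + + and + n f, are the parental types, so the F1 was w + + / + n f.
The two rarest classes, w n + and + + f, are the double crossovers. Comparing them with the parentals, only the n allele has switched, so n is the middle locus and the order is f – n – w.

n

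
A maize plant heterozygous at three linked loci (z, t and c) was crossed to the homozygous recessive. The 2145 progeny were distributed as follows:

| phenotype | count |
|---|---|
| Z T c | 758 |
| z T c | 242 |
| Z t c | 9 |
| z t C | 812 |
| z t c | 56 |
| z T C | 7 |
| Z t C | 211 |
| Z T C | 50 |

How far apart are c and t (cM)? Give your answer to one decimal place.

The two most frequent reciprocal classes, z t C and Z T c, are the parental types, so the F1 was z t C / Z T c.
The two rarest classes, z T C and Z t c, are the double crossovers. Comparing them with the parentals, only the t allele has switched, so t is the middle locus and the order is c – t – z.
Crossovers in the c–t interval produce the single-crossover classes z t c and Z T C (56 + 50 = 106) plus the double crossovers (16).
RF(c–t) = (106 + 16) / 2145 = 122/2145 = 0.0569 → 5.7 cM.

5.7 cM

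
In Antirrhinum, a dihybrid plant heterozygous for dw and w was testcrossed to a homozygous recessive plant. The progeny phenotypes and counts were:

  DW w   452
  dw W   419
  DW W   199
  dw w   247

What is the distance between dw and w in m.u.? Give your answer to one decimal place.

The two most frequent classes, DW w (452) and dw W (419), are the parental types, so the F1 was DW w / dw W.
The recombinant classes are DW W and dw w: 199 + 247 = 446.
Recombination frequency = 446/1317 = 0.3386 ≈ 33.9%, i.e. 33.9 m.u.

33.9 m.u.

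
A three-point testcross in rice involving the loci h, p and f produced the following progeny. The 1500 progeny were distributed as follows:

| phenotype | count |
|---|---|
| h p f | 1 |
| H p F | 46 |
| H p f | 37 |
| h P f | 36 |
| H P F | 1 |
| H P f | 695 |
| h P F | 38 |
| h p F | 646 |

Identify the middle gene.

The two most frequent reciprocal classes, h p F and H P f, are the parental types, so the F1 was h p F / H P f.
The two rarest classes, h p f and H P F, are the double crossovers. Comparing them with the parentals, only the f allele has switched, so f is the middle locus and the order is p – f – h.

f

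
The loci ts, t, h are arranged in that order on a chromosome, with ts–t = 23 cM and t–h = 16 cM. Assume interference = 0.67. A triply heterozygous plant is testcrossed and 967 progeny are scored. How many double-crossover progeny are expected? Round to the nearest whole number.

12

Map distances give recombination frequencies of 0.230 and 0.160 for the two intervals.
With interference 0.67 (so coincidence = 0.33), expected double-crossover frequency = 0.230 × 0.160 × 0.33 = 0.01214.
Expected number = 0.01214 × 967 = 11.74 ≈ 12.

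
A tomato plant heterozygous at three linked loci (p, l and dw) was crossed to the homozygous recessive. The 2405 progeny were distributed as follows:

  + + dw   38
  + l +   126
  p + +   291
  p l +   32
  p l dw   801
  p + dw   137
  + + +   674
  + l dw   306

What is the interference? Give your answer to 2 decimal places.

0.24

The two most frequent reciprocal classes, + + + and p l dw, are the parental types, so the F1 was + + + / p l dw.
The two rarest classes, + + dw and p l +, are the double crossovers. Comparing them with the parentals, only the dw allele has switched, so dw is the middle locus and the order is l – dw – p.
l–dw: (263 + 70)/2405 = 0.1385; dw–p: (597 + 70)/2405 = 0.2773.
Expected DCO frequency = 0.1385 × 0.2773 ≈ 0.03841; observed = 70/2405 ≈ 0.02911.
Coefficient of coincidence = 0.02911/0.03841 ≈ 0.76; interference = 1 − 0.76 = 0.24.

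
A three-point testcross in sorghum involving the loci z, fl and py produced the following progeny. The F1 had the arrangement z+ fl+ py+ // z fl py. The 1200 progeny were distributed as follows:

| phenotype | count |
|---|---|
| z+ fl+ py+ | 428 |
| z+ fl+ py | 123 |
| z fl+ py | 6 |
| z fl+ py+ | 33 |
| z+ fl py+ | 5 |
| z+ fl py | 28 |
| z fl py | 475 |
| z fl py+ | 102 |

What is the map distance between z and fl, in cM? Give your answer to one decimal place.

The two rarest classes, z+ fl py+ and z fl+ py, are the double crossovers. Comparing them with the parentals, only the fl allele has switched, so fl is the middle locus and the order is py – fl – z.
Crossovers in the fl–z interval produce the single-crossover classes z fl+ py+ and z+ fl py (33 + 28 = 61) plus the double crossovers (11).
RF(fl–z) = (61 + 11) / 1200 = 72/1200 = 0.0600 → 6.0 cM.

6.0 cM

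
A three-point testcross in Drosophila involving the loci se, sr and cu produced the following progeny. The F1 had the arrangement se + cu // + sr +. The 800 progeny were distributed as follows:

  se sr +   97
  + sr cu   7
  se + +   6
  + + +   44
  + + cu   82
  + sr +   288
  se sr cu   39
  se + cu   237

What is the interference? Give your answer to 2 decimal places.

The two rarest classes, se + + and + sr cu, are the double crossovers. Comparing them with the parentals, only the cu allele has switched, so cu is the middle locus and the order is se – cu – sr.
se–cu: (179 + 13)/800 = 0.2400; cu–sr: (83 + 13)/800 = 0.1200.
Expected DCO frequency = 0.2400 × 0.1200 ≈ 0.02880; observed = 13/800 ≈ 0.01625.
Coefficient of coincidence = 0.01625/0.02880 ≈ 0.56; interference = 1 − 0.56 = 0.44.

0.44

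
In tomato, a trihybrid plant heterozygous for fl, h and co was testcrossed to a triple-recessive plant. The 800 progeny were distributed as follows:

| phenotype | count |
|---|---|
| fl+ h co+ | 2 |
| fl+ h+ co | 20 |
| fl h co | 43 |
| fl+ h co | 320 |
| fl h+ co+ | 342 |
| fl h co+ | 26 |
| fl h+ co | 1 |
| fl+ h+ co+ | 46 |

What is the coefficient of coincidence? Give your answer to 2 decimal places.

0.53

The two most frequent reciprocal classes, fl h+ co+ and fl+ h co, are the parental types, so the F1 was fl h+ co+ / fl+ h co.
The two rarest classes, fl h+ co and fl+ h co+, are the double crossovers. Comparing them with the parentals, only the co allele has switched, so co is the middle locus and the order is fl – co – h.
fl–co: (89 + 3)/800 = 0.1150; co–h: (46 + 3)/800 = 0.0612.
Expected DCO frequency = 0.1150 × 0.0612 ≈ 0.00704; observed = 3/800 ≈ 0.00375.
Coefficient of coincidence = 0.00375/0.00704 ≈ 0.53.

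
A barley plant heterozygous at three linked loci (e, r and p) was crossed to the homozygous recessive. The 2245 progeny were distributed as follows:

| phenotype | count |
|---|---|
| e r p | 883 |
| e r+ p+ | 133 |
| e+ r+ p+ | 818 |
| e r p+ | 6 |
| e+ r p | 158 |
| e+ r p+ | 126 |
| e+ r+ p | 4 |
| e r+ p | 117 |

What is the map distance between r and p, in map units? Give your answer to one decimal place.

The two most frequent reciprocal classes, e r p and e+ r+ p+, are the parental types, so the F1 was e r p / e+ r+ p+.
The two rarest classes, e r p+ and e+ r+ p, are the double crossovers. Comparing them with the parentals, only the p allele has switched, so p is the middle locus and the order is r – p – e.
Crossovers in the r–p interval produce the single-crossover classes e r+ p and e+ r p+ (117 + 126 = 243) plus the double crossovers (10).
RF(r–p) = (243 + 10) / 2245 = 253/2245 = 0.1127 → 11.3 map units.

11.3 map units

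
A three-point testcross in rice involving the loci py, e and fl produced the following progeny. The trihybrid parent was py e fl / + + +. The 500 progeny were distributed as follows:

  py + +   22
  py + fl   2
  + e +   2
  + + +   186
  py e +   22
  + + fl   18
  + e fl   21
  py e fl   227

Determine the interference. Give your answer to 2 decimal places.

0.03

The two rarest classes, py + fl and + e +, are the double crossovers. Comparing them with the parentals, only the e allele has switched, so e is the middle locus and the order is fl – e – py.
fl–e: (40 + 4)/500 = 0.0880; e–py: (43 + 4)/500 = 0.0940.
Expected DCO frequency = 0.0880 × 0.0940 ≈ 0.00827; observed = 4/500 ≈ 0.00800.
Coefficient of coincidence = 0.00800/0.00827 ≈ 0.97; interference = 1 − 0.97 = 0.03.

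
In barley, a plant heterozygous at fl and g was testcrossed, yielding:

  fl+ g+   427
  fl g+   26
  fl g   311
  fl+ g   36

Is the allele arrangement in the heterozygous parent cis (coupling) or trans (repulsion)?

The two most frequent classes are fl+ g+ (427) and fl g (311); these are the parental (non-recombinant) types.
So the F1 carried fl+ g+ on one chromosome and fl g on the other — the recessive alleles are on the same chromosome (cis / coupling).

cis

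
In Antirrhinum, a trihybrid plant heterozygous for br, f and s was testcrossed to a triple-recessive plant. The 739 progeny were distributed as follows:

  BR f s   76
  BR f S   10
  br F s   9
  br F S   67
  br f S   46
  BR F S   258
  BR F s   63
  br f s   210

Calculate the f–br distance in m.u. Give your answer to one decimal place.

The two most frequent reciprocal classes, BR F S and br f s, are the parental types, so the F1 was BR F S / br f s.
The two rarest classes, BR f S and br F s, are the double crossovers. Comparing them with the parentals, only the f allele has switched, so f is the middle locus and the order is br – f – s.
Crossovers in the br–f interval produce the single-crossover classes br F S and BR f s (67 + 76 = 143) plus the double crossovers (19).
RF(br–f) = (143 + 19) / 739 = 162/739 = 0.2192 → 21.9 m.u.

21.9 m.u.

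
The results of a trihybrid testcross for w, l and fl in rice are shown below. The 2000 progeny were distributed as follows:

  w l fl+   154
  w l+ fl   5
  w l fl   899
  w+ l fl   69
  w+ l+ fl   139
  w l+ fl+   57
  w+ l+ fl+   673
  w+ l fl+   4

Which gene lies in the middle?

The two most frequent reciprocal classes, w l fl and w+ l+ fl+, are the parental types, so the F1 was w l fl / w+ l+ fl+.
The two rarest classes, w l+ fl and w+ l fl+, are the double crossovers. Comparing them with the parentals, only the l allele has switched, so l is the middle locus and the order is fl – l – w.

l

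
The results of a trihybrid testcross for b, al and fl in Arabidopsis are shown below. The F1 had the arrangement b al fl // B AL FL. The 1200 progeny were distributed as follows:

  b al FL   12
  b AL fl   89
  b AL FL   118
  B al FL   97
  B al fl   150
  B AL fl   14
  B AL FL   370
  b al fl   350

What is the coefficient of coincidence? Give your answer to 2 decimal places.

0.50

The two rarest classes, b al FL and B AL fl, are the double crossovers. Comparing them with the parentals, only the fl allele has switched, so fl is the middle locus and the order is al – fl – b.
al–fl: (186 + 26)/1200 = 0.1767; fl–b: (268 + 26)/1200 = 0.2450.
Expected DCO frequency = 0.1767 × 0.2450 ≈ 0.04329; observed = 26/1200 ≈ 0.02167.
Coefficient of coincidence = 0.02167/0.04329 ≈ 0.50.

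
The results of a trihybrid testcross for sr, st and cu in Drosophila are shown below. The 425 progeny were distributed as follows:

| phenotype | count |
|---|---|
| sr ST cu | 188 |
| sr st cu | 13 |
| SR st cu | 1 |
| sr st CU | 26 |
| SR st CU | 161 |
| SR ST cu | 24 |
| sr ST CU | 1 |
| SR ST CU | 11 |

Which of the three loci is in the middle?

The two most frequent reciprocal classes, SR st CU and sr ST cu, are the parental types, so the F1 was SR st CU / sr ST cu.
The two rarest classes, SR st cu and sr ST CU, are the double crossovers. Comparing them with the parentals, only the cu allele has switched, so cu is the middle locus and the order is st – cu – sr.

cu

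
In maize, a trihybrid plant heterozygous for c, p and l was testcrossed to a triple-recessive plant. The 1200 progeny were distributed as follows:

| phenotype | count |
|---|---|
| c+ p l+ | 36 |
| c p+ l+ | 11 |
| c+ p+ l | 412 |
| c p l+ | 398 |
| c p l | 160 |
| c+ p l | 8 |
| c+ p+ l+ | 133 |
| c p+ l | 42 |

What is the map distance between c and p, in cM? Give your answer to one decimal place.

The two most frequent reciprocal classes, c p l+ and c+ p+ l, are the parental types, so the F1 was c p l+ / c+ p+ l.
The two rarest classes, c p+ l+ and c+ p l, are the double crossovers. Comparing them with the parentals, only the p allele has switched, so p is the middle locus and the order is l – p – c.
Crossovers in the p–c interval produce the single-crossover classes c+ p l+ and c p+ l (36 + 42 = 78) plus the double crossovers (19).
RF(p–c) = (78 + 19) / 1200 = 97/1200 = 0.0808 → 8.1 cM.

8.1 cM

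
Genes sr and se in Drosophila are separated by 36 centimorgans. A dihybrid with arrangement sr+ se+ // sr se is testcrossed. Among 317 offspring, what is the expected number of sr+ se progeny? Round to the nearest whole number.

A map distance of 36 centimorgans corresponds to a recombination frequency of 0.360.
The F1 is sr+ se+ / sr se, so sr+ se is a recombinant gamete class with expected frequency r/2 = 0.360/2 = 0.1800.
Expected number = 0.1800 × 317 = 57.06 ≈ 57.

57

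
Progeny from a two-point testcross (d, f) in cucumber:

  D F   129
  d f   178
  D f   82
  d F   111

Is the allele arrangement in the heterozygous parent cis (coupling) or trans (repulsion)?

The two most frequent classes are D F (129) and d f (178); these are the parental (non-recombinant) types.
So the F1 carried D F on one chromosome and d f on the other — the recessive alleles are on the same chromosome (cis / coupling).

cis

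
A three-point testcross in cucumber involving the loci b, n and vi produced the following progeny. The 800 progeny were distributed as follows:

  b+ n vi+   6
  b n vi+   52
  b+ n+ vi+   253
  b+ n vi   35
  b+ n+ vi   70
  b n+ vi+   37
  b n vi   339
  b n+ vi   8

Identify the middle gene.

The two most frequent reciprocal classes, b+ n+ vi+ and b n vi, are the parental types, so the F1 was b+ n+ vi+ / b n vi.
The two rarest classes, b+ n vi+ and b n+ vi, are the double crossovers. Comparing them with the parentals, only the n allele has switched, so n is the middle locus and the order is vi – n – b.

n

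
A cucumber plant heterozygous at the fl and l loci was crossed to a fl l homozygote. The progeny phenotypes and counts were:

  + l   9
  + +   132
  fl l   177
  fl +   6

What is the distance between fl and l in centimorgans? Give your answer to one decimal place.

4.6 centimorgans

The two most frequent classes, + + (132) and fl l (177), are the parental types, so the F1 was + + / fl l.
The recombinant classes are + l and fl +: 9 + 6 = 15.
Recombination frequency = 15/324 = 0.0463 ≈ 4.6%, i.e. 4.6 centimorgans.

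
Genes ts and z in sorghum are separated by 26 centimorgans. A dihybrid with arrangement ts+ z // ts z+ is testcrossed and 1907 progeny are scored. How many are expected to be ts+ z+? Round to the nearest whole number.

248

A map distance of 26 centimorgans corresponds to a recombination frequency of 0.260.
The F1 is ts+ z / ts z+, so ts+ z+ is a recombinant gamete class with expected frequency r/2 = 0.260/2 = 0.1300.
Expected number = 0.1300 × 1907 = 247.91 ≈ 248.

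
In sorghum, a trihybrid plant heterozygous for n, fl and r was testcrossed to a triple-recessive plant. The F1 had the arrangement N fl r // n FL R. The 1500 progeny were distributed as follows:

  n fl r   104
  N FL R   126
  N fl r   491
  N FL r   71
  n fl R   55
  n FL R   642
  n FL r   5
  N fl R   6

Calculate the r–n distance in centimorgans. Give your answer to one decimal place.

16.1 centimorgans

The two rarest classes, N fl R and n FL r, are the double crossovers. Comparing them with the parentals, only the r allele has switched, so r is the middle locus and the order is n – r – fl.
Crossovers in the n–r interval produce the single-crossover classes n fl r and N FL R (104 + 126 = 230) plus the double crossovers (11).
RF(n–r) = (230 + 11) / 1500 = 241/1500 = 0.1607 → 16.1 centimorgans.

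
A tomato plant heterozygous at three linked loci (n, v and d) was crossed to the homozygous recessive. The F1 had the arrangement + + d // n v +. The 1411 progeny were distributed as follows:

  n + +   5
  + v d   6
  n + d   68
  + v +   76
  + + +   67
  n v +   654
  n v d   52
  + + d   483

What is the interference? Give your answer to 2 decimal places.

0.23

The two rarest classes, + v d and n + +, are the double crossovers. Comparing them with the parentals, only the v allele has switched, so v is the middle locus and the order is d – v – n.
d–v: (119 + 11)/1411 = 0.0921; v–n: (144 + 11)/1411 = 0.1099.
Expected DCO frequency = 0.0921 × 0.1099 ≈ 0.01012; observed = 11/1411 ≈ 0.00780.
Coefficient of coincidence = 0.00780/0.01012 ≈ 0.77; interference = 1 − 0.77 = 0.23.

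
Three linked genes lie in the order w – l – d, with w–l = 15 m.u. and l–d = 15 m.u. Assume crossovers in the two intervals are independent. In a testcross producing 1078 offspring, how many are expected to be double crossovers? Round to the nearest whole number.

24

Map distances give recombination frequencies of 0.150 and 0.150 for the two intervals.
With no interference, expected double-crossover frequency = 0.150 × 0.150 = 0.02250.
Expected number = 0.02250 × 1078 = 24.25 ≈ 24.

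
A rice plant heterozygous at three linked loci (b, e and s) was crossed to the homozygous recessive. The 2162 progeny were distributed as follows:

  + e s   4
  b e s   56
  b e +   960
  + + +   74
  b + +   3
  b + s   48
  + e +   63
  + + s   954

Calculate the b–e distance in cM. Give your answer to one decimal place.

The two most frequent reciprocal classes, + + s and b e +, are the parental types, so the F1 was + + s / b e +.
The two rarest classes, + e s and b + +, are the double crossovers. Comparing them with the parentals, only the e allele has switched, so e is the middle locus and the order is b – e – s.
Crossovers in the b–e interval produce the single-crossover classes b + s and + e + (48 + 63 = 111) plus the double crossovers (7).
RF(b–e) = (111 + 7) / 2162 = 118/2162 = 0.0546 → 5.5 cM.

5.5 cM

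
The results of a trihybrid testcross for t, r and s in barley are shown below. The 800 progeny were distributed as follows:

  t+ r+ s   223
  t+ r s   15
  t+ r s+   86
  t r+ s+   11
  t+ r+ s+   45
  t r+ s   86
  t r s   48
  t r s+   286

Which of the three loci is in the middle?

The two most frequent reciprocal classes, t+ r+ s and t r s+, are the parental types, so the F1 was t+ r+ s / t r s+.
The two rarest classes, t+ r s and t r+ s+, are the double crossovers. Comparing them with the parentals, only the r allele has switched, so r is the middle locus and the order is t – r – s.

r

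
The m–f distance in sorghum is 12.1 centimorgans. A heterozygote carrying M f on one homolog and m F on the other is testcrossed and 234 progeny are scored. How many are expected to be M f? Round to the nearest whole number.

103

A map distance of 12.1 centimorgans corresponds to a recombination frequency of 0.121.
The F1 is M f / m F, so M f is a parental gamete class with expected frequency (1 − r)/2 = 0.879/2 = 0.4395.
Expected number = 0.4395 × 234 = 102.84 ≈ 103.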